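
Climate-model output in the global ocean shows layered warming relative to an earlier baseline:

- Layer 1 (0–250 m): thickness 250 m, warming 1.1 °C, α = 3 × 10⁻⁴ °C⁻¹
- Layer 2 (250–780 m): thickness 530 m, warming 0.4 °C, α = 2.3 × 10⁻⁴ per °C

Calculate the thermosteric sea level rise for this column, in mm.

0–250 m: 3×10⁻⁴ × 1.1 × 250 = 0.08250 m
250–780 m: 0.4 × 2.3×10⁻⁴ × 530 = 0.04876 m
Δh = 0.08250 + 0.04876 = 0.13126 m ≈ 131 mm

131 mm of thermosteric rise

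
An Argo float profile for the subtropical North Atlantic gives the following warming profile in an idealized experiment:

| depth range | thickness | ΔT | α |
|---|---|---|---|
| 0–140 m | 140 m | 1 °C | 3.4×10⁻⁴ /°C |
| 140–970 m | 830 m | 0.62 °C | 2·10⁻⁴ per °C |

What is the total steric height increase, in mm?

about 150 mm

Layer 1: 1 × 140 × 3.4×10⁻⁴ = 0.04760 m
140–970 m: 2×10⁻⁴ × 0.62 × 830 = 0.10292 m
Δh = 0.04760 + 0.10292 = 0.15052 m ≈ 150 mm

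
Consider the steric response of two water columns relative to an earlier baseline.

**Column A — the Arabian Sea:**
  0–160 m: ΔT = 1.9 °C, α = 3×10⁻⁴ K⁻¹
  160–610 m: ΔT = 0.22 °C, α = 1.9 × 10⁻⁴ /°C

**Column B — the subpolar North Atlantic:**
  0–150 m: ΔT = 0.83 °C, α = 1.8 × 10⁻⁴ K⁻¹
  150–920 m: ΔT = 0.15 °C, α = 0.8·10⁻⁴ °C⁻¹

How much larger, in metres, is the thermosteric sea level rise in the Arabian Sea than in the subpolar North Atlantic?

0.078 m

A 1.9 × 160 × 3×10⁻⁴ = 0.09120 m
A 0.22 × 450 × 1.9×10⁻⁴ = 0.01881 m
A total: 0.11001 m
B 0–150 m: 0.83 × 150 × 1.8×10⁻⁴ = 0.02241 m
B Layer 2: 0.8×10⁻⁴ × 770 × 0.15 = 0.00924 m
B total: 0.03165 m
Difference: 0.11001 − 0.03165 = 0.07836 m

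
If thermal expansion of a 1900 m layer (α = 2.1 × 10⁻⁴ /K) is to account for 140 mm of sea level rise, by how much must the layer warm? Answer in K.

ΔT = Δh/(αH) = 0.14 / (2.1×10⁻⁴ × 1900) ≈ 0.3509 K

0.351 K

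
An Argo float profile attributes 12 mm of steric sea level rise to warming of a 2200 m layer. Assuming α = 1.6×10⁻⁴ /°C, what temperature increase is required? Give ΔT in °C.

ΔT = Δh/(αH) = 0.012 / (1.6×10⁻⁴ × 2200) ≈ 0.03409 °C

0.034 °C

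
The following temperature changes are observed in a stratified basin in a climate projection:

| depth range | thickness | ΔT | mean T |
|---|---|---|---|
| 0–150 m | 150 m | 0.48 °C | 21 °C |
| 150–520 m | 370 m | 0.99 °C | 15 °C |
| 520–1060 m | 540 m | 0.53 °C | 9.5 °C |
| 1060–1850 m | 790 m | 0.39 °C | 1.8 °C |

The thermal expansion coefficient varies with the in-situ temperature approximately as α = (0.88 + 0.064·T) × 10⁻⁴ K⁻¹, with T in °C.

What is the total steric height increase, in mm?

Δh ≈ 157 mm

Layer 1: α = (0.88 + 0.064×21)×10⁻⁴ = 2.224×10⁻⁴ K⁻¹
Layer 2: α = (0.88 + 0.064×15)×10⁻⁴ = 1.84×10⁻⁴ K⁻¹
Layer 3: α = (0.88 + 0.064×9.5)×10⁻⁴ = 1.488×10⁻⁴ K⁻¹
Layer 4: α = (0.88 + 0.064×1.8)×10⁻⁴ = 0.9952×10⁻⁴ K⁻¹
0–150 m: 2.224×10⁻⁴ × 150 × 0.48 = 0.0160128 m
Layer 2: 0.99 × 370 × 1.84×10⁻⁴ = 0.0673992 m
Layer 3: 540 × 0.53 × 1.488×10⁻⁴ = 0.04258656 m
1060–1850 m: 0.39 × 0.9952×10⁻⁴ × 790 = 0.030662112 m
Δh = 0.0160128 + 0.0673992 + 0.04258656 + 0.030662112 = 0.156660672 m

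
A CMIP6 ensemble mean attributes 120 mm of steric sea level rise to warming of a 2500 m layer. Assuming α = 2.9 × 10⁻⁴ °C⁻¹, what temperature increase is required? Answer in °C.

ΔT ≈ 0.166 °C

ΔT = Δh/(αH) = 0.12 / (2.9×10⁻⁴ × 2500) ≈ 0.1655 °C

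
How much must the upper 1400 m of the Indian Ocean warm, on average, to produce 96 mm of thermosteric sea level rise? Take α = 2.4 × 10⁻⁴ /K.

about 0.29 K

ΔT = Δh/(αH) = 0.096 / (2.4×10⁻⁴ × 1400) ≈ 0.2857 K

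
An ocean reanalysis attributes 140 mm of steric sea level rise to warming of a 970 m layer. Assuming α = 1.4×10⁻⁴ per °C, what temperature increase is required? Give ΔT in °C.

1.03 °C

ΔT = Δh/(αH) = 0.14 / (1.4×10⁻⁴ × 970) ≈ 1.031 °C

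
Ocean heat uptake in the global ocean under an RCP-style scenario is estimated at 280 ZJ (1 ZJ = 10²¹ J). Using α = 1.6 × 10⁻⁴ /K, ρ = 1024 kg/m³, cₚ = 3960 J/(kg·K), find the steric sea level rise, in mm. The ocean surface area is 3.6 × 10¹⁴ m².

Per unit area: Q = 280×10²¹ / (3.6×10¹⁴) ≈ 7.778×10⁸ J/m²
Δh = αQ/(ρcₚ) = 1.6×10⁻⁴ × 7.778×10⁸ / (1024 × 3960) ≈ 0.03069 m

30.7 mm of thermosteric rise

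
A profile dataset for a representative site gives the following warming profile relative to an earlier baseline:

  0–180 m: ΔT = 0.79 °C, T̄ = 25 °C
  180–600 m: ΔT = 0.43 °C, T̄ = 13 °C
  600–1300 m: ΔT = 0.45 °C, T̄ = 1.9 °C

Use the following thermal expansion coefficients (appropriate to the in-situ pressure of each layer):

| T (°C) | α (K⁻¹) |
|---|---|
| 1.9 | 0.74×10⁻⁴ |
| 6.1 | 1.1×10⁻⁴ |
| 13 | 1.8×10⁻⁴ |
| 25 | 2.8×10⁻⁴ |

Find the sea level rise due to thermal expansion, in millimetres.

Layer 1 at 25 °C → α = 2.8×10⁻⁴ K⁻¹
Layer 2 at 13 °C → α = 1.8×10⁻⁴ K⁻¹
Layer 3 at 1.9 °C → α = 0.74×10⁻⁴ K⁻¹
Layer 1: 2.8×10⁻⁴ × 0.79 × 180 = 0.039816 m
0.43 × 420 × 1.8×10⁻⁴ = 0.032508 m
0.45 × 0.74×10⁻⁴ × 700 = 0.02331 m
Δh = 0.039816 + 0.032508 + 0.02331 = 0.095634 m

95.6 mm of thermosteric rise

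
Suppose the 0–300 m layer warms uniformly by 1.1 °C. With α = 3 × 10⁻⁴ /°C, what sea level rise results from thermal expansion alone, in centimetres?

9.90 cm

Δh = αΔT·H = 3×10⁻⁴ × 1.1 × 300 = 0.09900 m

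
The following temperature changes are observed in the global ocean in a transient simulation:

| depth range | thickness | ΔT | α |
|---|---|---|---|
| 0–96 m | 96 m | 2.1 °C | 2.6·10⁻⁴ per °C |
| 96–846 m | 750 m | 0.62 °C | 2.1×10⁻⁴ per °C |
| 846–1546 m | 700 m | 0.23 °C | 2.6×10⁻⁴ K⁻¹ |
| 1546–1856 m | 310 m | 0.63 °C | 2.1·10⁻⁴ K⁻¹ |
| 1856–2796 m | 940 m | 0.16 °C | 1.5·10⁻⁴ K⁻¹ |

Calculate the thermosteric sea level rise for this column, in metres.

2.1 × 2.6×10⁻⁴ × 96 = 0.052416 m
2.1×10⁻⁴ × 750 × 0.62 = 0.09765 m
846–1546 m: 700 × 0.23 × 2.6×10⁻⁴ = 0.04186 m
Layer 4: 310 × 0.63 × 2.1×10⁻⁴ = 0.041013 m
1856–2796 m: 0.16 × 1.5×10⁻⁴ × 940 = 0.02256 m
Δh = 0.052416 + 0.09765 + 0.04186 + 0.041013 + 0.02256 = 0.255499 m ≈ 0.255 m

about 0.255 m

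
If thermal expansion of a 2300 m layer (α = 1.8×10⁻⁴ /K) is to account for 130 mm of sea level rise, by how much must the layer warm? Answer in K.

ΔT = Δh/(αH) = 0.13 / (1.8×10⁻⁴ × 2300) ≈ 0.3140 K

about 0.314 K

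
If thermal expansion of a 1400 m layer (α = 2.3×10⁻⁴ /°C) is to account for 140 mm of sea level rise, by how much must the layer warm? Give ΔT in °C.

about 0.43 °C

ΔT = Δh/(αH) = 0.14 / (2.3×10⁻⁴ × 1400) ≈ 0.4348 °C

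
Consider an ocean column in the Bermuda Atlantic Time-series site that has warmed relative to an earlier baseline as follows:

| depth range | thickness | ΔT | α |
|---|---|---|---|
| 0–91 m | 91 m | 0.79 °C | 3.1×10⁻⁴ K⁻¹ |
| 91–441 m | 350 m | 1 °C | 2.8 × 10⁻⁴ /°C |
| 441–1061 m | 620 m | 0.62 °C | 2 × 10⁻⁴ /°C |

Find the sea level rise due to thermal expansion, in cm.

0–91 m: 3.1×10⁻⁴ × 91 × 0.79 = 0.0222859 m
91–441 m: 2.8×10⁻⁴ × 350 × 1 = 0.09800 m
Layer 3: 620 × 2×10⁻⁴ × 0.62 = 0.07688 m
Δh = 0.0222859 + 0.09800 + 0.07688 = 0.1971659 m

20 cm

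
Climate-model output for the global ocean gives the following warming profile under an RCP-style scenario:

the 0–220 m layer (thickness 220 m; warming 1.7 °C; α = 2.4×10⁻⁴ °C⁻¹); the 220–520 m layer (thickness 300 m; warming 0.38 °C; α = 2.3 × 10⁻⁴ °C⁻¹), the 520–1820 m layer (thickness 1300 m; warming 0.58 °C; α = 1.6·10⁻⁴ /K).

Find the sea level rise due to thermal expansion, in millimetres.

2.4×10⁻⁴ × 1.7 × 220 = 0.08976 m
2.3×10⁻⁴ × 300 × 0.38 = 0.02622 m
0.58 × 1300 × 1.6×10⁻⁴ = 0.12064 m
Δh = 0.08976 + 0.02622 + 0.12064 = 0.23662 m ≈ 237 mm

Δh ≈ 237 mm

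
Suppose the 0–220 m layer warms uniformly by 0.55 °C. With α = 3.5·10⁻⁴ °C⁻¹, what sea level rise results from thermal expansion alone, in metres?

Δh ≈ 0.0424 m

Δh = αΔT·H = 3.5×10⁻⁴ × 0.55 × 220 = 0.04235 m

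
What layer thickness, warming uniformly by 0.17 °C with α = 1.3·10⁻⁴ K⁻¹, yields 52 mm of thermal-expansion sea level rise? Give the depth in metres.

2400 m

H = Δh/(αΔT) = 0.052 / (1.3×10⁻⁴ × 0.17) ≈ 2353 m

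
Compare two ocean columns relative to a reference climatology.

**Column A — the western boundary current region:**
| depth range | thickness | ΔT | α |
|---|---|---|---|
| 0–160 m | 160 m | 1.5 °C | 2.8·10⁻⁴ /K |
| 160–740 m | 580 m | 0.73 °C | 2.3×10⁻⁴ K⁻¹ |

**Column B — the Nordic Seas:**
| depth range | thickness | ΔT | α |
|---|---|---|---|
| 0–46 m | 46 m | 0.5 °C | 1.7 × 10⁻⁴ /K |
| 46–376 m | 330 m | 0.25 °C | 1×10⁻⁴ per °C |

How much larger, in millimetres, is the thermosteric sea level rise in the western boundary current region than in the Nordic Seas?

152 mm

A Layer 1: 1.5 × 160 × 2.8×10⁻⁴ = 0.06720 m
A 2.3×10⁻⁴ × 0.73 × 580 = 0.097382 m
A total: 0.164582 m
B 1.7×10⁻⁴ × 46 × 0.5 = 0.00391 m
B 330 × 1×10⁻⁴ × 0.25 = 0.00825 m
B total: 0.01216 m
Difference: 0.164582 − 0.01216 = 0.152422 m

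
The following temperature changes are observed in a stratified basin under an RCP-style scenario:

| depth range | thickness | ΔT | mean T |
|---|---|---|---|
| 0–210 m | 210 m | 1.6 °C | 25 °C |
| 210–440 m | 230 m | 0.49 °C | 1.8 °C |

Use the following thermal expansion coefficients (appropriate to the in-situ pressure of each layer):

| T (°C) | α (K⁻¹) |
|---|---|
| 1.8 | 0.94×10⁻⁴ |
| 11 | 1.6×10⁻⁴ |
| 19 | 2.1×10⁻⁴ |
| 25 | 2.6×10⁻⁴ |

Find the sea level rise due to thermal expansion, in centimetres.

Layer 1 at 25 °C → α = 2.6×10⁻⁴ K⁻¹
Layer 2 at 1.8 °C → α = 0.94×10⁻⁴ K⁻¹
0–210 m: 210 × 2.6×10⁻⁴ × 1.6 = 0.08736 m
Layer 2: 0.94×10⁻⁴ × 230 × 0.49 = 0.0105938 m
Δh = 0.08736 + 0.0105938 = 0.0979538 m ≈ 9.8 cm

9.8 cm of thermosteric rise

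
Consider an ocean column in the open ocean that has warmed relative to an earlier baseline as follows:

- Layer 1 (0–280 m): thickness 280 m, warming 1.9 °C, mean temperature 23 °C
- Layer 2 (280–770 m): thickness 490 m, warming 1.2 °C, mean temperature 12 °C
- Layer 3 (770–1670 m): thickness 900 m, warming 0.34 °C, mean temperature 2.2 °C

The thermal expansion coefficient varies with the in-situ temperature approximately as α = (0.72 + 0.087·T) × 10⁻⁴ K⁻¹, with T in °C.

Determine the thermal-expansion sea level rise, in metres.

Layer 1: α = (0.72 + 0.087×23)×10⁻⁴ = 2.721×10⁻⁴ K⁻¹
Layer 2: α = (0.72 + 0.087×12)×10⁻⁴ = 1.764×10⁻⁴ K⁻¹
Layer 3: α = (0.72 + 0.087×2.2)×10⁻⁴ = 0.9114×10⁻⁴ K⁻¹
Layer 1: 1.9 × 280 × 2.721×10⁻⁴ = 0.1447572 m
Layer 2: 490 × 1.2 × 1.764×10⁻⁴ = 0.1037232 m
0.34 × 900 × 0.9114×10⁻⁴ = 0.02788884 m
Δh = 0.1447572 + 0.1037232 + 0.02788884 = 0.27636924 m ≈ 0.276 m

about 0.276 m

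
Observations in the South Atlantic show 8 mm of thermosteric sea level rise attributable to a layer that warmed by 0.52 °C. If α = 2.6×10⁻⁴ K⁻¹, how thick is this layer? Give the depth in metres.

H = Δh/(αΔT) = 0.008 / (2.6×10⁻⁴ × 0.52) ≈ 59.17 m

about 59 m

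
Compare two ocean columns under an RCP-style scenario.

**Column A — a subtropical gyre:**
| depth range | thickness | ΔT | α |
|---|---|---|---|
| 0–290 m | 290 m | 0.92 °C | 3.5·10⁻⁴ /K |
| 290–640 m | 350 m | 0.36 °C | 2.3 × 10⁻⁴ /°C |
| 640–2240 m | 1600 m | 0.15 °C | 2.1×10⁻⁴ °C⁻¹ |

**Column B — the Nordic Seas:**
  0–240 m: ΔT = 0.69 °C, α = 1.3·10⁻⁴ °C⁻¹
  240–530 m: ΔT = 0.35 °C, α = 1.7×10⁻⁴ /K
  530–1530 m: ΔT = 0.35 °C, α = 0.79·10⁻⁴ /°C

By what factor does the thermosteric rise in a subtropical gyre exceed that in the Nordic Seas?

2.60

A 0–290 m: 0.92 × 290 × 3.5×10⁻⁴ = 0.09338 m
A Layer 2: 2.3×10⁻⁴ × 0.36 × 350 = 0.02898 m
A 640–2240 m: 2.1×10⁻⁴ × 1600 × 0.15 = 0.05040 m
A total: 0.17276 m
B Layer 1: 0.69 × 1.3×10⁻⁴ × 240 = 0.021528 m
B 1.7×10⁻⁴ × 0.35 × 290 = 0.017255 m
B Layer 3: 0.35 × 1000 × 0.79×10⁻⁴ = 0.02765 m
B total: 0.066433 m
Ratio: 0.17276 / 0.066433 ≈ 2.601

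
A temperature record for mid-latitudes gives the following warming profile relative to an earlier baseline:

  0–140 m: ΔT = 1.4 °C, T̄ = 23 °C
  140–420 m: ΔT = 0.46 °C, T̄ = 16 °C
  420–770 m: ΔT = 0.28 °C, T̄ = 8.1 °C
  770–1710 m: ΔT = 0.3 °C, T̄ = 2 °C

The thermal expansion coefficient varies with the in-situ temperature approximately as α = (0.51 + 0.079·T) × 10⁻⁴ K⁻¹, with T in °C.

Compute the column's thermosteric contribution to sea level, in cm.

about 9.86 cm

Layer 1: α = (0.51 + 0.079×23)×10⁻⁴ = 2.327×10⁻⁴ K⁻¹
Layer 2: α = (0.51 + 0.079×16)×10⁻⁴ = 1.774×10⁻⁴ K⁻¹
Layer 3: α = (0.51 + 0.079×8.1)×10⁻⁴ = 1.1499×10⁻⁴ K⁻¹
Layer 4: α = (0.51 + 0.079×2)×10⁻⁴ = 0.668×10⁻⁴ K⁻¹
1.4 × 2.327×10⁻⁴ × 140 = 0.0456092 m
280 × 0.46 × 1.774×10⁻⁴ = 0.02284912 m
0.28 × 350 × 1.1499×10⁻⁴ = 0.01126902 m
Layer 4: 0.668×10⁻⁴ × 0.3 × 940 = 0.0188376 m
Δh = 0.0456092 + 0.02284912 + 0.01126902 + 0.0188376 = 0.09856494 m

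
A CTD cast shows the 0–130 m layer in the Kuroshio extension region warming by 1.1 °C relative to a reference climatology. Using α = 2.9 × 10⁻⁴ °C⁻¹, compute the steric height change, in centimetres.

Δh = αΔT·H = 2.9×10⁻⁴ × 1.1 × 130 = 0.04147 m

4.15 cm of thermosteric rise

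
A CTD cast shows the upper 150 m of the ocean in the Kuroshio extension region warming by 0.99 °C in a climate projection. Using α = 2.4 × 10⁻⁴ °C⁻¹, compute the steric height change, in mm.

36 mm of thermosteric rise

Δh = αΔT·H = 2.4×10⁻⁴ × 0.99 × 150 = 0.03564 m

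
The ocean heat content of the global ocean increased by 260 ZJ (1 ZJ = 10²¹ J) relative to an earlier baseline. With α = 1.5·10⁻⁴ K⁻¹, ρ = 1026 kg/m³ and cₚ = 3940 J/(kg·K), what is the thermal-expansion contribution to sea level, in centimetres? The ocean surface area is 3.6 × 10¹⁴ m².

about 2.68 cm

Per unit area: Q = 260×10²¹ / (3.6×10¹⁴) ≈ 7.222×10⁸ J/m²
Δh = αQ/(ρcₚ) = 1.5×10⁻⁴ × 7.222×10⁸ / (1026 × 3940) ≈ 0.026798 m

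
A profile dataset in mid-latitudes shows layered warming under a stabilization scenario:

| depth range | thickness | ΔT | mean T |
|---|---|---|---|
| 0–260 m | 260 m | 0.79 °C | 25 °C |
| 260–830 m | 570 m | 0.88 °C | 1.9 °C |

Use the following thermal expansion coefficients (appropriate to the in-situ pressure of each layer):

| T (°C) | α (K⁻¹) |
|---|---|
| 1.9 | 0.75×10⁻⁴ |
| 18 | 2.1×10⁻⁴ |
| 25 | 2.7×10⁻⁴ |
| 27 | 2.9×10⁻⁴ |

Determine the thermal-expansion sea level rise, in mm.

Δh ≈ 93.1 mm

Layer 1 at 25 °C → α = 2.7×10⁻⁴ K⁻¹
Layer 2 at 1.9 °C → α = 0.75×10⁻⁴ K⁻¹
0–260 m: 2.7×10⁻⁴ × 260 × 0.79 = 0.055458 m
0.75×10⁻⁴ × 0.88 × 570 = 0.03762 m
Δh = 0.055458 + 0.03762 = 0.093078 m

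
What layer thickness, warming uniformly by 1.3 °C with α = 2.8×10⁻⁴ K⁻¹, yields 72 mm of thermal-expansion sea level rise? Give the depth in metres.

H = Δh/(αΔT) = 0.072 / (2.8×10⁻⁴ × 1.3) ≈ 197.8 m

H ≈ 198 m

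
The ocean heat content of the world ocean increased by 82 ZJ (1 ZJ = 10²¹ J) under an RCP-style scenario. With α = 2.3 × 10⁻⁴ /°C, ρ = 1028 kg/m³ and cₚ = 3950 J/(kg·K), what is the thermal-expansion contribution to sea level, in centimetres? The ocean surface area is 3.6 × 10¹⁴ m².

Per unit area: Q = 82×10²¹ / (3.6×10¹⁴) ≈ 2.278×10⁸ J/m²
Δh = αQ/(ρcₚ) = 2.3×10⁻⁴ × 2.278×10⁸ / (1028 × 3950) ≈ 0.012903 m

Δh ≈ 1.3 cm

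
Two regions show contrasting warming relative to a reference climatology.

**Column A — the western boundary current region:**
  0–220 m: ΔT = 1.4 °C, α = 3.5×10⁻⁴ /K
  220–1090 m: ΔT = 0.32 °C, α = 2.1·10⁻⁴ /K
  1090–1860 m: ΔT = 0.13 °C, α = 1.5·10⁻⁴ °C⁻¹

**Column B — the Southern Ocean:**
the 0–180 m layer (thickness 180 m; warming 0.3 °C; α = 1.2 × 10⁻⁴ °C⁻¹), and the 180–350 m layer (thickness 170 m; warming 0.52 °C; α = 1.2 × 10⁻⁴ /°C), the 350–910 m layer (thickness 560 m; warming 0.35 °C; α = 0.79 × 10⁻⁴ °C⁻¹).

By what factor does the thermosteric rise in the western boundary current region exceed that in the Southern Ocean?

A Layer 1: 1.4 × 220 × 3.5×10⁻⁴ = 0.10780 m
A Layer 2: 0.32 × 870 × 2.1×10⁻⁴ = 0.058464 m
A Layer 3: 770 × 1.5×10⁻⁴ × 0.13 = 0.015015 m
A total: 0.181279 m
B Layer 1: 180 × 0.3 × 1.2×10⁻⁴ = 0.00648 m
B 180–350 m: 0.52 × 1.2×10⁻⁴ × 170 = 0.010608 m
B 350–910 m: 0.35 × 560 × 0.79×10⁻⁴ = 0.015484 m
B total: 0.032572 m
Ratio: 0.181279 / 0.032572 ≈ 5.565

a factor of 5.57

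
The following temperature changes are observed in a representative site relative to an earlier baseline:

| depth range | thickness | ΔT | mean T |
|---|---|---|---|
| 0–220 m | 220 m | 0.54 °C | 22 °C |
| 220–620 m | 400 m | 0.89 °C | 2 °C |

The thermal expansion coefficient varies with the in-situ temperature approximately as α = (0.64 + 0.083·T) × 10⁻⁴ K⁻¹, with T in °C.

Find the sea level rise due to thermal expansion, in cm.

Layer 1: α = (0.64 + 0.083×22)×10⁻⁴ = 2.466×10⁻⁴ K⁻¹
Layer 2: α = (0.64 + 0.083×2)×10⁻⁴ = 0.806×10⁻⁴ K⁻¹
Layer 1: 0.54 × 220 × 2.466×10⁻⁴ = 0.02929608 m
0.806×10⁻⁴ × 400 × 0.89 = 0.0286936 m
Δh = 0.02929608 + 0.0286936 = 0.05798968 m ≈ 5.80 cm

5.80 cm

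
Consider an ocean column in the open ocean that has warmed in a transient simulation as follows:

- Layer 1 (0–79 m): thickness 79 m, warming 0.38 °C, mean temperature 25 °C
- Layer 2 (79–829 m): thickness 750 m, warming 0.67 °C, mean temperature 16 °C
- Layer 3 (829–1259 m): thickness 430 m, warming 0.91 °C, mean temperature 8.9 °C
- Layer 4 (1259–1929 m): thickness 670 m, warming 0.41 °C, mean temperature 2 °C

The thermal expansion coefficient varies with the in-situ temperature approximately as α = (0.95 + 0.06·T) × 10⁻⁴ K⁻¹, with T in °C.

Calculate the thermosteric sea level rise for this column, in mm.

Layer 1: α = (0.95 + 0.06×25)×10⁻⁴ = 2.45×10⁻⁴ K⁻¹
Layer 2: α = (0.95 + 0.06×16)×10⁻⁴ = 1.91×10⁻⁴ K⁻¹
Layer 3: α = (0.95 + 0.06×8.9)×10⁻⁴ = 1.484×10⁻⁴ K⁻¹
Layer 4: α = (0.95 + 0.06×2)×10⁻⁴ = 1.07×10⁻⁴ K⁻¹
Layer 1: 79 × 0.38 × 2.45×10⁻⁴ = 0.0073549 m
79–829 m: 1.91×10⁻⁴ × 0.67 × 750 = 0.0959775 m
Layer 3: 1.484×10⁻⁴ × 430 × 0.91 = 0.05806892 m
Layer 4: 0.41 × 1.07×10⁻⁴ × 670 = 0.0293929 m
Δh = 0.0073549 + 0.0959775 + 0.05806892 + 0.0293929 = 0.19079422 m ≈ 191 mm

Δh = 191 mm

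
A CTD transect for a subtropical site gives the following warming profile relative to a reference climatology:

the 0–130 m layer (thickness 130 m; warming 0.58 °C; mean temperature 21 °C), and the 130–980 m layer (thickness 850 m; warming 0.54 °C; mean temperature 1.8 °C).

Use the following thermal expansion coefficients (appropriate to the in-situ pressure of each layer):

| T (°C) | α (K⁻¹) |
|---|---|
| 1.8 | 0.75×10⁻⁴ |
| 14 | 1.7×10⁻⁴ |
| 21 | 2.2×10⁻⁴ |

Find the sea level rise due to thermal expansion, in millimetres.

Layer 1 at 21 °C → α = 2.2×10⁻⁴ K⁻¹
Layer 2 at 1.8 °C → α = 0.75×10⁻⁴ K⁻¹
Layer 1: 2.2×10⁻⁴ × 0.58 × 130 = 0.016588 m
130–980 m: 0.54 × 850 × 0.75×10⁻⁴ = 0.034425 m
Δh = 0.016588 + 0.034425 = 0.051013 m

51.0 mm of thermosteric rise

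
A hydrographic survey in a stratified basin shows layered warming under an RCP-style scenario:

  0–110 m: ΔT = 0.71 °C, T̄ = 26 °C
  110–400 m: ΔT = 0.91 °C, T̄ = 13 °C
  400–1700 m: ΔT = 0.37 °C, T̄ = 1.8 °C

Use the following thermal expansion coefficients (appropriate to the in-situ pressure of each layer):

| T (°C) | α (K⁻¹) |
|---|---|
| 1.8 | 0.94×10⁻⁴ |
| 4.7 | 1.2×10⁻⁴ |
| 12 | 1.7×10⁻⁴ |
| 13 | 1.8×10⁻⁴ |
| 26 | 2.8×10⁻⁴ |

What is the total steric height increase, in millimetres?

Layer 1 at 26 °C → α = 2.8×10⁻⁴ K⁻¹
Layer 2 at 13 °C → α = 1.8×10⁻⁴ K⁻¹
Layer 3 at 1.8 °C → α = 0.94×10⁻⁴ K⁻¹
Layer 1: 2.8×10⁻⁴ × 110 × 0.71 = 0.021868 m
Layer 2: 0.91 × 290 × 1.8×10⁻⁴ = 0.047502 m
Layer 3: 0.37 × 1300 × 0.94×10⁻⁴ = 0.045214 m
Δh = 0.021868 + 0.047502 + 0.045214 = 0.114584 m

115 mm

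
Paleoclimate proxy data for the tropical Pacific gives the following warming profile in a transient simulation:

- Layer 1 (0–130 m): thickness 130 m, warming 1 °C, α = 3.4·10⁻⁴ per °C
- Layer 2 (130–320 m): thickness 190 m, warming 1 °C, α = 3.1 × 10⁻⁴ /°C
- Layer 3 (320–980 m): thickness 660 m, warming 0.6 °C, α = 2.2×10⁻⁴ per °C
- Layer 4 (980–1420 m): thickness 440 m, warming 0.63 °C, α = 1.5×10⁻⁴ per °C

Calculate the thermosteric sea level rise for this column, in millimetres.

0–130 m: 3.4×10⁻⁴ × 1 × 130 = 0.04420 m
130–320 m: 190 × 3.1×10⁻⁴ × 1 = 0.05890 m
2.2×10⁻⁴ × 660 × 0.6 = 0.08712 m
Layer 4: 0.63 × 440 × 1.5×10⁻⁴ = 0.04158 m
Δh = 0.04420 + 0.05890 + 0.08712 + 0.04158 = 0.23180 m ≈ 232 mm

Δh ≈ 232 mm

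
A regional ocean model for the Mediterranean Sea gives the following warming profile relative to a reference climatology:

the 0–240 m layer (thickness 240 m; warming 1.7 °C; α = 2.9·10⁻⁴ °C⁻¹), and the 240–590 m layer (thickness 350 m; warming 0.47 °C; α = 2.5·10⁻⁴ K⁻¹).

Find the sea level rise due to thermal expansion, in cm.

0–240 m: 240 × 1.7 × 2.9×10⁻⁴ = 0.11832 m
2.5×10⁻⁴ × 0.47 × 350 = 0.041125 m
Δh = 0.11832 + 0.041125 = 0.159445 m ≈ 16 cm

Δh = 16 cm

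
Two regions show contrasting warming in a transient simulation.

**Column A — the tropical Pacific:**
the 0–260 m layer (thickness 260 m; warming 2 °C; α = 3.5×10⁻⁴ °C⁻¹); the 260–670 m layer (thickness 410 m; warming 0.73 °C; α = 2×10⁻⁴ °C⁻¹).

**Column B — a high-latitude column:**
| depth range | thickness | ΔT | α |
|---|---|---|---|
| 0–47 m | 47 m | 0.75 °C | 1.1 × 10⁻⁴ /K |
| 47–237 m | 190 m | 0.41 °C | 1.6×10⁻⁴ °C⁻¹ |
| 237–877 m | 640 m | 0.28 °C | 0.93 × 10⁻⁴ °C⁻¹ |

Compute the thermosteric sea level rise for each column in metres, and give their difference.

A 0–260 m: 260 × 2 × 3.5×10⁻⁴ = 0.18200 m
A 260–670 m: 2×10⁻⁴ × 410 × 0.73 = 0.05986 m
A total: 0.24186 m
B 0–47 m: 0.75 × 1.1×10⁻⁴ × 47 = 0.0038775 m
B 0.41 × 1.6×10⁻⁴ × 190 = 0.012464 m
B 237–877 m: 0.93×10⁻⁴ × 0.28 × 640 = 0.0166656 m
B total: 0.0330071 m
Difference: 0.24186 − 0.0330071 = 0.2088529 m

A: 0.24 m; B: 0.033 m; difference 0.21 m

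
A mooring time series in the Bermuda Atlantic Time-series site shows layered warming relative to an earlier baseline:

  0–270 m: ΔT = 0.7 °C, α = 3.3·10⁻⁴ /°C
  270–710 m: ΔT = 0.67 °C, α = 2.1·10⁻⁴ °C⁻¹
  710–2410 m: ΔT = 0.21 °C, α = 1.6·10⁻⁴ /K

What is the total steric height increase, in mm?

181 mm of thermosteric rise

Layer 1: 3.3×10⁻⁴ × 0.7 × 270 = 0.06237 m
Layer 2: 2.1×10⁻⁴ × 440 × 0.67 = 0.061908 m
1.6×10⁻⁴ × 0.21 × 1700 = 0.05712 m
Δh = 0.06237 + 0.061908 + 0.05712 = 0.181398 m ≈ 181 mm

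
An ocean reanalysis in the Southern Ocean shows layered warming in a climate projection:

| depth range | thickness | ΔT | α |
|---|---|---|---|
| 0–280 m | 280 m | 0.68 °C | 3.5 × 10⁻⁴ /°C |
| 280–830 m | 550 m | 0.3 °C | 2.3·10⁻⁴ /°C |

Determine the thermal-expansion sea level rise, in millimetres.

0.68 × 280 × 3.5×10⁻⁴ = 0.06664 m
Layer 2: 550 × 2.3×10⁻⁴ × 0.3 = 0.03795 m
Δh = 0.06664 + 0.03795 = 0.10459 m

100 mm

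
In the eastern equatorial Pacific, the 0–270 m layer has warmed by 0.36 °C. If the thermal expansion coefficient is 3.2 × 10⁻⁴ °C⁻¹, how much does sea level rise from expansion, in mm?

Δh = 31.1 mm

Δh = αΔT·H = 3.2×10⁻⁴ × 0.36 × 270 = 0.031104 m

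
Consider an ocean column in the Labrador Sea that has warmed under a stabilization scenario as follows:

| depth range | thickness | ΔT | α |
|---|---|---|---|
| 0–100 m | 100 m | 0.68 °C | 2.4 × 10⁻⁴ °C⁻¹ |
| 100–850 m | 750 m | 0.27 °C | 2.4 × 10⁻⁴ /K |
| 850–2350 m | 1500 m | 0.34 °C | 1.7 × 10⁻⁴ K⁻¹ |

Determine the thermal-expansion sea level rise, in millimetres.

150 mm of thermosteric rise

0–100 m: 0.68 × 2.4×10⁻⁴ × 100 = 0.01632 m
2.4×10⁻⁴ × 750 × 0.27 = 0.04860 m
0.34 × 1.7×10⁻⁴ × 1500 = 0.08670 m
Δh = 0.01632 + 0.04860 + 0.08670 = 0.15162 m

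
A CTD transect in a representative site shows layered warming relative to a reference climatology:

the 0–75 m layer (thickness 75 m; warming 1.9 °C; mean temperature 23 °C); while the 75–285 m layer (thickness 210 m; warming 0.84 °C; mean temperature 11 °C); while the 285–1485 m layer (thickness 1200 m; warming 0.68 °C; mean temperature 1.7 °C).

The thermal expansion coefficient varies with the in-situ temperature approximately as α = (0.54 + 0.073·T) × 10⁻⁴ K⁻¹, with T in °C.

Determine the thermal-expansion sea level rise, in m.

Layer 1: α = (0.54 + 0.073×23)×10⁻⁴ = 2.219×10⁻⁴ K⁻¹
Layer 2: α = (0.54 + 0.073×11)×10⁻⁴ = 1.343×10⁻⁴ K⁻¹
Layer 3: α = (0.54 + 0.073×1.7)×10⁻⁴ = 0.6641×10⁻⁴ K⁻¹
1.9 × 75 × 2.219×10⁻⁴ = 0.03162075 m
75–285 m: 1.343×10⁻⁴ × 0.84 × 210 = 0.02369052 m
285–1485 m: 0.6641×10⁻⁴ × 0.68 × 1200 = 0.05419056 m
Δh = 0.03162075 + 0.02369052 + 0.05419056 = 0.10950183 m

Δh = 0.11 m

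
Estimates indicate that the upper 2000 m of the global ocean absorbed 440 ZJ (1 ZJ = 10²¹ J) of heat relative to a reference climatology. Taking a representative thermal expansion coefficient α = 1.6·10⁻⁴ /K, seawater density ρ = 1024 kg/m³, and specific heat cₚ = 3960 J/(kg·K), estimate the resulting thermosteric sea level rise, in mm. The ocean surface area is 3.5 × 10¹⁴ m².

Δh = 50 mm

Per unit area: Q = 440×10²¹ / (3.5×10¹⁴) ≈ 1.257×10⁹ J/m²
Δh = αQ/(ρcₚ) = 1.6×10⁻⁴ × 1.257×10⁹ / (1024 × 3960) ≈ 0.049598 m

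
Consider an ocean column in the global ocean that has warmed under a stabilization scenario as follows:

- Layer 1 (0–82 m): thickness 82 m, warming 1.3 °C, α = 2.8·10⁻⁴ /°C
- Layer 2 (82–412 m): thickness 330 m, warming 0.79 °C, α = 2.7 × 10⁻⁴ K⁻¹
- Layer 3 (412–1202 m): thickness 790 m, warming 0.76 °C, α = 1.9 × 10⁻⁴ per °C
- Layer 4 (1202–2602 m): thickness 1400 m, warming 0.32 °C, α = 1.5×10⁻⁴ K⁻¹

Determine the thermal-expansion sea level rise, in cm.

28 cm of thermosteric rise

Layer 1: 82 × 1.3 × 2.8×10⁻⁴ = 0.029848 m
82–412 m: 0.79 × 2.7×10⁻⁴ × 330 = 0.070389 m
1.9×10⁻⁴ × 790 × 0.76 = 0.114076 m
1400 × 0.32 × 1.5×10⁻⁴ = 0.06720 m
Δh = 0.029848 + 0.070389 + 0.114076 + 0.06720 = 0.281513 m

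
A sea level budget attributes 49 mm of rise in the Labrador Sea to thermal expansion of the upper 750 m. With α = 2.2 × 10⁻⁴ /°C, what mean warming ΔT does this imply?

about 0.297 °C

ΔT = Δh/(αH) = 0.049 / (2.2×10⁻⁴ × 750) ≈ 0.2970 °C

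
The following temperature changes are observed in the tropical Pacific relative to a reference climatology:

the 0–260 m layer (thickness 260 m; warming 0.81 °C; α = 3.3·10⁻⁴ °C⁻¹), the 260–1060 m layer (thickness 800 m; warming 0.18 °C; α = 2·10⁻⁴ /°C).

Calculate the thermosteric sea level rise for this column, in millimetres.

Layer 1: 260 × 3.3×10⁻⁴ × 0.81 = 0.069498 m
260–1060 m: 0.18 × 800 × 2×10⁻⁴ = 0.02880 m
Δh = 0.069498 + 0.02880 = 0.098298 m

Δh ≈ 98.3 mm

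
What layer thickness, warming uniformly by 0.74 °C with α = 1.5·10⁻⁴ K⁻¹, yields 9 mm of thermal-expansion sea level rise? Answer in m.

81.1 m

H = Δh/(αΔT) = 0.009 / (1.5×10⁻⁴ × 0.74) ≈ 81.08 m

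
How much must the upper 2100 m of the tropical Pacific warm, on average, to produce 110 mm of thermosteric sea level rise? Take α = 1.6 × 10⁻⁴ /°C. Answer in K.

ΔT = Δh/(αH) = 0.11 / (1.6×10⁻⁴ × 2100) ≈ 0.3274 K

about 0.327 K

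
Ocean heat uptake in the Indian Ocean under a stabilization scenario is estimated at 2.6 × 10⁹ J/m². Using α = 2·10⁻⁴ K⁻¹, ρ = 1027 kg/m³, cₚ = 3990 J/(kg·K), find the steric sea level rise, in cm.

about 13 cm

Δh = αQ/(ρcₚ) = 2×10⁻⁴ × 2.6×10⁹ / (1027 × 3990) ≈ 0.12690 m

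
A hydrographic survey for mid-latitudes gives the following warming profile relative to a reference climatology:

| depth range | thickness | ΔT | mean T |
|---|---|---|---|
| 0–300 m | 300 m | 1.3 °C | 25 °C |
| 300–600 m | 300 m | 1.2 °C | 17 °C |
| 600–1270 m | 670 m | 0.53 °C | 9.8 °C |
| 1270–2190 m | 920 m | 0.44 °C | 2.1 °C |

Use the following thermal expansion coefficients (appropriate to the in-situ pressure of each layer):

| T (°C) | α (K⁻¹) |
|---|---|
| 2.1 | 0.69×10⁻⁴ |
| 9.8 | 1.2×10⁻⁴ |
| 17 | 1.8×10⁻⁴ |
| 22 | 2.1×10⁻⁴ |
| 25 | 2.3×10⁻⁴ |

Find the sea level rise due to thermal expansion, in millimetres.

Layer 1 at 25 °C → α = 2.3×10⁻⁴ K⁻¹
Layer 2 at 17 °C → α = 1.8×10⁻⁴ K⁻¹
Layer 3 at 9.8 °C → α = 1.2×10⁻⁴ K⁻¹
Layer 4 at 2.1 °C → α = 0.69×10⁻⁴ K⁻¹
Layer 1: 300 × 1.3 × 2.3×10⁻⁴ = 0.08970 m
300–600 m: 1.2 × 1.8×10⁻⁴ × 300 = 0.06480 m
600–1270 m: 0.53 × 1.2×10⁻⁴ × 670 = 0.042612 m
920 × 0.69×10⁻⁴ × 0.44 = 0.0279312 m
Δh = 0.08970 + 0.06480 + 0.042612 + 0.0279312 = 0.2250432 m

Δh = 230 mm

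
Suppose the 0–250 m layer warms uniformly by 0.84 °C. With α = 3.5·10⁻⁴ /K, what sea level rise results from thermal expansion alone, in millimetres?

Δh = αΔT·H = 3.5×10⁻⁴ × 0.84 × 250 = 0.07350 m

Δh ≈ 74 mm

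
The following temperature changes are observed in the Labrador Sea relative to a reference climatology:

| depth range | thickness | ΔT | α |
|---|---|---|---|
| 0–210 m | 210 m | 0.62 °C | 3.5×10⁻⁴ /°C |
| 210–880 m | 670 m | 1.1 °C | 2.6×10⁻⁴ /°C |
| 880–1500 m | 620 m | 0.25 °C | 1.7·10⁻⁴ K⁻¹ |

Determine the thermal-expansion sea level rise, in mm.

Layer 1: 210 × 3.5×10⁻⁴ × 0.62 = 0.04557 m
670 × 2.6×10⁻⁴ × 1.1 = 0.19162 m
620 × 1.7×10⁻⁴ × 0.25 = 0.02635 m
Δh = 0.04557 + 0.19162 + 0.02635 = 0.26354 m ≈ 264 mm

about 264 mm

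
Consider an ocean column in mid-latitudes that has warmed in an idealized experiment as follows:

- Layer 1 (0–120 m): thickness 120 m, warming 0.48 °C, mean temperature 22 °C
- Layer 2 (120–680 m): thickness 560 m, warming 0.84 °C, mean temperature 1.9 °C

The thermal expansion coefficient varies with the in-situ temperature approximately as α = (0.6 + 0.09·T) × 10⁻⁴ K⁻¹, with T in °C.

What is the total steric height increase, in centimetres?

Δh ≈ 5.11 cm

Layer 1: α = (0.6 + 0.09×22)×10⁻⁴ = 2.58×10⁻⁴ K⁻¹
Layer 2: α = (0.6 + 0.09×1.9)×10⁻⁴ = 0.771×10⁻⁴ K⁻¹
2.58×10⁻⁴ × 0.48 × 120 = 0.0148608 m
Layer 2: 0.84 × 560 × 0.771×10⁻⁴ = 0.03626784 m
Δh = 0.0148608 + 0.03626784 = 0.05112864 m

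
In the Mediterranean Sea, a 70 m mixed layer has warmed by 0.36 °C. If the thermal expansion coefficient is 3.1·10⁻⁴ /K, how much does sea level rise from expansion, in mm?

Δh = αΔT·H = 3.1×10⁻⁴ × 0.36 × 70 = 0.007812 m

Δh = 7.8 mm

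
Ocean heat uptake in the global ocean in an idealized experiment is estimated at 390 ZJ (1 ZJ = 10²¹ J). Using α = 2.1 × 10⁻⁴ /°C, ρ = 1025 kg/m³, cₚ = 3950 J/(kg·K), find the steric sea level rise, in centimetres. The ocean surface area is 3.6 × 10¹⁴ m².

Δh ≈ 5.62 cm

Per unit area: Q = 390×10²¹ / (3.6×10¹⁴) ≈ 1.083×10⁹ J/m²
Δh = αQ/(ρcₚ) = 2.1×10⁻⁴ × 1.083×10⁹ / (1025 × 3950) ≈ 0.056173 m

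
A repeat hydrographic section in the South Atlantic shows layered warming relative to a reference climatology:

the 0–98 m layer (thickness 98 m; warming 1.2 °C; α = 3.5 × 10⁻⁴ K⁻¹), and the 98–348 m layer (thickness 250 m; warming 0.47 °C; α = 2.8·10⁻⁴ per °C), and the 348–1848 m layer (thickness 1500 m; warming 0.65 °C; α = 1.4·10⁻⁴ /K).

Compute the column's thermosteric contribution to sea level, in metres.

3.5×10⁻⁴ × 1.2 × 98 = 0.04116 m
Layer 2: 250 × 2.8×10⁻⁴ × 0.47 = 0.03290 m
0.65 × 1500 × 1.4×10⁻⁴ = 0.13650 m
Δh = 0.04116 + 0.03290 + 0.13650 = 0.21056 m ≈ 0.211 m

about 0.211 m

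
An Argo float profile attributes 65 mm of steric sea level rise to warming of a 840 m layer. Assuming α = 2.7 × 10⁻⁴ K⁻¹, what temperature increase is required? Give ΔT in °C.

ΔT = Δh/(αH) = 0.065 / (2.7×10⁻⁴ × 840) ≈ 0.2866 °C

0.287 °C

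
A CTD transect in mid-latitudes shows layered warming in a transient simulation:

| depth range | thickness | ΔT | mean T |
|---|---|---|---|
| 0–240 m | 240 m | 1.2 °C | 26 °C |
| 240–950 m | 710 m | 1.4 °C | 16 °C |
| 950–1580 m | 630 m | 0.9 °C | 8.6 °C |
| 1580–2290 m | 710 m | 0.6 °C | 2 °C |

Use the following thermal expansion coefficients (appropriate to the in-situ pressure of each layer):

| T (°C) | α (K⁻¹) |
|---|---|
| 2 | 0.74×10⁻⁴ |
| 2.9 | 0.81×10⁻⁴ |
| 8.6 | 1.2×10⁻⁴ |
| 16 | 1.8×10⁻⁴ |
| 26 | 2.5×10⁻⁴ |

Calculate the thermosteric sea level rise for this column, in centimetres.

Layer 1 at 26 °C → α = 2.5×10⁻⁴ K⁻¹
Layer 2 at 16 °C → α = 1.8×10⁻⁴ K⁻¹
Layer 3 at 8.6 °C → α = 1.2×10⁻⁴ K⁻¹
Layer 4 at 2 °C → α = 0.74×10⁻⁴ K⁻¹
1.2 × 240 × 2.5×10⁻⁴ = 0.07200 m
710 × 1.8×10⁻⁴ × 1.4 = 0.17892 m
Layer 3: 1.2×10⁻⁴ × 0.9 × 630 = 0.06804 m
Layer 4: 710 × 0.6 × 0.74×10⁻⁴ = 0.031524 m
Δh = 0.07200 + 0.17892 + 0.06804 + 0.031524 = 0.350484 m

35.0 cm of thermosteric rise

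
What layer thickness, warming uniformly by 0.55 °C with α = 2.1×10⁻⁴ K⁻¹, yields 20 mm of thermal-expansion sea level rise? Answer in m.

H = Δh/(αΔT) = 0.02 / (2.1×10⁻⁴ × 0.55) ≈ 173.2 m

about 170 m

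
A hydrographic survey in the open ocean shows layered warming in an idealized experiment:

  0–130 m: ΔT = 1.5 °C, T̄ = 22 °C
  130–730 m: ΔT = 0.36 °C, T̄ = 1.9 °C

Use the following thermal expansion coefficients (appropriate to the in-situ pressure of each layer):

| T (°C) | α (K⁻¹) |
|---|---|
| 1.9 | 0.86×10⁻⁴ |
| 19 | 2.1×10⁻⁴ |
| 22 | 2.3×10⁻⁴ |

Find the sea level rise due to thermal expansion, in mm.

63.4 mm of thermosteric rise

Layer 1 at 22 °C → α = 2.3×10⁻⁴ K⁻¹
Layer 2 at 1.9 °C → α = 0.86×10⁻⁴ K⁻¹
0–130 m: 1.5 × 2.3×10⁻⁴ × 130 = 0.04485 m
600 × 0.36 × 0.86×10⁻⁴ = 0.018576 m
Δh = 0.04485 + 0.018576 = 0.063426 m ≈ 63.4 mm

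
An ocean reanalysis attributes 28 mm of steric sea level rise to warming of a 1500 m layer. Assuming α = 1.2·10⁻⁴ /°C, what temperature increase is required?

about 0.156 K

ΔT = Δh/(αH) = 0.028 / (1.2×10⁻⁴ × 1500) ≈ 0.1556 K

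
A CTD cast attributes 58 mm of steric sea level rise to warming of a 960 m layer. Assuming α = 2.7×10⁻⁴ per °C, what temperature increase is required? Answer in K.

ΔT = Δh/(αH) = 0.058 / (2.7×10⁻⁴ × 960) ≈ 0.2238 K

about 0.224 K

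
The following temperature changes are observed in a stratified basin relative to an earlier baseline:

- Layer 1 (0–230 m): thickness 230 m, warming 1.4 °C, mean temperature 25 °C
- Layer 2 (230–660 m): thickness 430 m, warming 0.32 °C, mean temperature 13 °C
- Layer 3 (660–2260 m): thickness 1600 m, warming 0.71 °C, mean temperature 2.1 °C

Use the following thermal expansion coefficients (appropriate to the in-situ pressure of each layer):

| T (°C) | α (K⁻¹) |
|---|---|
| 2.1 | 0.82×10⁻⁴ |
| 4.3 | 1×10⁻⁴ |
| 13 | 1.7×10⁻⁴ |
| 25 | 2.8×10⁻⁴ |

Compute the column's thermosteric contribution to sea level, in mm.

Layer 1 at 25 °C → α = 2.8×10⁻⁴ K⁻¹
Layer 2 at 13 °C → α = 1.7×10⁻⁴ K⁻¹
Layer 3 at 2.1 °C → α = 0.82×10⁻⁴ K⁻¹
230 × 2.8×10⁻⁴ × 1.4 = 0.09016 m
430 × 0.32 × 1.7×10⁻⁴ = 0.023392 m
Layer 3: 0.82×10⁻⁴ × 0.71 × 1600 = 0.093152 m
Δh = 0.09016 + 0.023392 + 0.093152 = 0.206704 m

207 mm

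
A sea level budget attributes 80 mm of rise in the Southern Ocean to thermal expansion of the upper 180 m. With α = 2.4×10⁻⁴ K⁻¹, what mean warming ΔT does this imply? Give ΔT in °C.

ΔT = Δh/(αH) = 0.08 / (2.4×10⁻⁴ × 180) ≈ 1.852 °C

1.9 °C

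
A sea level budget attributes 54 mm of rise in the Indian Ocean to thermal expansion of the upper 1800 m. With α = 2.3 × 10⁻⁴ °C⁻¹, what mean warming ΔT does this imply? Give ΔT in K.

about 0.130 K

ΔT = Δh/(αH) = 0.054 / (2.3×10⁻⁴ × 1800) ≈ 0.1304 K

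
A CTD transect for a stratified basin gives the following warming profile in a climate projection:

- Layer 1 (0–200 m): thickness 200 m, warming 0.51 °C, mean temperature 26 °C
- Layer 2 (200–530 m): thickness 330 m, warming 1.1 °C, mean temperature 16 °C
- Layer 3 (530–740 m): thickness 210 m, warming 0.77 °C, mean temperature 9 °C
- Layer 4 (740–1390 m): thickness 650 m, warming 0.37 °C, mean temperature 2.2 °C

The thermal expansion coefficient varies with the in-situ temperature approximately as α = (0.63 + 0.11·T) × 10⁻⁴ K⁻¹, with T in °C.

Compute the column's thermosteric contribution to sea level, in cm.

Δh ≈ 17.0 cm

Layer 1: α = (0.63 + 0.11×26)×10⁻⁴ = 3.49×10⁻⁴ K⁻¹
Layer 2: α = (0.63 + 0.11×16)×10⁻⁴ = 2.39×10⁻⁴ K⁻¹
Layer 3: α = (0.63 + 0.11×9)×10⁻⁴ = 1.62×10⁻⁴ K⁻¹
Layer 4: α = (0.63 + 0.11×2.2)×10⁻⁴ = 0.872×10⁻⁴ K⁻¹
3.49×10⁻⁴ × 0.51 × 200 = 0.035598 m
Layer 2: 330 × 2.39×10⁻⁴ × 1.1 = 0.086757 m
530–740 m: 0.77 × 210 × 1.62×10⁻⁴ = 0.0261954 m
740–1390 m: 0.872×10⁻⁴ × 0.37 × 650 = 0.0209716 m
Δh = 0.035598 + 0.086757 + 0.0261954 + 0.0209716 = 0.169522 m ≈ 17.0 cm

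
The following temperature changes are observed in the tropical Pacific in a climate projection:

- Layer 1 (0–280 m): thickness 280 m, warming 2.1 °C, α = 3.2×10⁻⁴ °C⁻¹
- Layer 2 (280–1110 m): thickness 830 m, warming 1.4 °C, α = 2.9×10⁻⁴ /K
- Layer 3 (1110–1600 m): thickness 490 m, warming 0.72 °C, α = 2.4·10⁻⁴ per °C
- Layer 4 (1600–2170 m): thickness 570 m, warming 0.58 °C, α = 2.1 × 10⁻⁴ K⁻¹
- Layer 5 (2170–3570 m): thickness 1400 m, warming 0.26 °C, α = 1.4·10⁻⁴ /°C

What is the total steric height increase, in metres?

Δh = 0.730 m

2.1 × 3.2×10⁻⁴ × 280 = 0.18816 m
280–1110 m: 1.4 × 830 × 2.9×10⁻⁴ = 0.33698 m
1110–1600 m: 490 × 0.72 × 2.4×10⁻⁴ = 0.084672 m
570 × 2.1×10⁻⁴ × 0.58 = 0.069426 m
1400 × 1.4×10⁻⁴ × 0.26 = 0.05096 m
Δh = 0.18816 + 0.33698 + 0.084672 + 0.069426 + 0.05096 = 0.730198 m ≈ 0.730 m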